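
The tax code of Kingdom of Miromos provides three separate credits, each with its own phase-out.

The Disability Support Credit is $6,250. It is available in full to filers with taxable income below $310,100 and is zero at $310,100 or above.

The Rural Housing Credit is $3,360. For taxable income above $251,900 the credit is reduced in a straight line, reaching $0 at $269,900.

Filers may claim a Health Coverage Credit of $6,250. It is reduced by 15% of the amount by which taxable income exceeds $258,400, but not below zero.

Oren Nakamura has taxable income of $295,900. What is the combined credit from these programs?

Disability Support Credit: $295,900 is below the $310,100 cutoff, so the full $6,250 applies.
Rural Housing Credit: $295,900 is at or above $269,900, so the credit is $0.
Health Coverage Credit: 15% of the $37,500 excess over $258,400 is $5,625; credit = $6,250 − $5,625 = $625.
Total: $6,250 + $0 + $625 = $6,875.

$6,875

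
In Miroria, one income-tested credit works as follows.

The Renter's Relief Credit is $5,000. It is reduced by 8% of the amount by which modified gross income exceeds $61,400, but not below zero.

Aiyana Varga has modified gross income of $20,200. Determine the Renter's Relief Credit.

$5,000

Renter's Relief Credit: $20,200 is at or below the $61,400 threshold, so the full $5,000 applies.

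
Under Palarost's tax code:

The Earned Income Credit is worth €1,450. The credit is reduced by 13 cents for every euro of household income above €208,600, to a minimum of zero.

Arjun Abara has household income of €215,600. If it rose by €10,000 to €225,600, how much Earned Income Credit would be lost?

€540

At €215,600 — 13% of the €7,000 excess over €208,600 is €910; credit = €1,450 − €910 = €540.
At €225,600 — 13% of the €17,000 excess over €208,600 is €2,210 ≥ base, so the credit is €0.
Lost: €540 − €0 = €540.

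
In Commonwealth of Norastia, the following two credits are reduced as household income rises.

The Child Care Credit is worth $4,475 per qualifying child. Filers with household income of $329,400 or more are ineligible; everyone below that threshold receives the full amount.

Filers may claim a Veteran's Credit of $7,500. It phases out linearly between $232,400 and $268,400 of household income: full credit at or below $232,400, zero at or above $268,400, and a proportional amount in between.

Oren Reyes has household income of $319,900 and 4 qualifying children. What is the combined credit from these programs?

Child Care Credit: base = 4 × $4,475 = $17,900. $319,900 is below the $329,400 cutoff, so the full $17,900 applies.
Veteran's Credit: $319,900 is at or above $268,400, so the credit is $0.
Total: $17,900 + $0 = $17,900.

$17,900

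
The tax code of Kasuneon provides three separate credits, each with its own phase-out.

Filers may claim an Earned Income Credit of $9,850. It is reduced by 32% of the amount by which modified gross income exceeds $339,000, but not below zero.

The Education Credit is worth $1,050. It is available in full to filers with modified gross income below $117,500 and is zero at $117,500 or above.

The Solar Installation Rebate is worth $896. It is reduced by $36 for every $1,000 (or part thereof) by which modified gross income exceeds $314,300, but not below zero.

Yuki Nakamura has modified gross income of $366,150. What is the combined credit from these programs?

Earned Income Credit: 32% of the $27,150 excess over $339,000 is $8,688; credit = $9,850 − $8,688 = $1,162.
Education Credit: $366,150 meets or exceeds the $117,500 cutoff, so the credit is $0.
Solar Installation Rebate: income exceeds $314,300 by $51,850 → 52 increments × $36 = $1,872 ≥ base, so the credit is $0.
Total: $1,162 + $0 + $0 = $1,162.

$1,162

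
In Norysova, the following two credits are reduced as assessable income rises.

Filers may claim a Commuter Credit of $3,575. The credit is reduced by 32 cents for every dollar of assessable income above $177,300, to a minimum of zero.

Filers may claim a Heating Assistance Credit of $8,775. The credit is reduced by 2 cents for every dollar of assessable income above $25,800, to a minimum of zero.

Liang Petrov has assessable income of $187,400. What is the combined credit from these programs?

Commuter Credit: 32% of the $10,100 excess over $177,300 is $3,232; credit = $3,575 − $3,232 = $343.
Heating Assistance Credit: 2% of the $161,600 excess over $25,800 is $3,232; credit = $8,775 − $3,232 = $5,543.
Total: $343 + $5,543 = $5,886.

$5,886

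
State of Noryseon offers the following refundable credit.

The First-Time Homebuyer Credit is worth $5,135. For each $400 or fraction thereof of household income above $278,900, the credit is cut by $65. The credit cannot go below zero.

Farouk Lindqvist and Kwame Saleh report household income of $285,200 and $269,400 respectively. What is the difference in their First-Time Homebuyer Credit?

$1,040

Farouk ($285,200): First-Time Homebuyer Credit: income exceeds $278,900 by $6,300, which is 16 full-or-partial $400 increments; reduction = 16 × $65 = $1,040, leaving $4,095.
Kwame ($269,400): First-Time Homebuyer Credit: $269,400 is at or below the $278,900 threshold, so the full $5,135 applies.
Difference: |$4,095 − $5,135| = $1,040.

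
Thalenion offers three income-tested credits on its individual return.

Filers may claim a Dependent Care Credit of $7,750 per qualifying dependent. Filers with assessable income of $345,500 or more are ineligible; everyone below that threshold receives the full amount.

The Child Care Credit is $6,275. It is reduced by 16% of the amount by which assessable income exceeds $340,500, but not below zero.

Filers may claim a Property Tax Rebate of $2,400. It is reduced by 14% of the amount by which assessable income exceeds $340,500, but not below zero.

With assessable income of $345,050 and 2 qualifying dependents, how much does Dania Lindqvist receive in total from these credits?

Dependent Care Credit: base = 2 × $7,750 = $15,500. $345,050 is below the $345,500 cutoff, so the full $15,500 applies.
Child Care Credit: 16% of the $4,550 excess over $340,500 is $728; credit = $6,275 − $728 = $5,547.
Property Tax Rebate: 14% of the $4,550 excess over $340,500 is $637; credit = $2,400 − $637 = $1,763.
Total: $15,500 + $5,547 + $1,763 = $22,810.

$22,810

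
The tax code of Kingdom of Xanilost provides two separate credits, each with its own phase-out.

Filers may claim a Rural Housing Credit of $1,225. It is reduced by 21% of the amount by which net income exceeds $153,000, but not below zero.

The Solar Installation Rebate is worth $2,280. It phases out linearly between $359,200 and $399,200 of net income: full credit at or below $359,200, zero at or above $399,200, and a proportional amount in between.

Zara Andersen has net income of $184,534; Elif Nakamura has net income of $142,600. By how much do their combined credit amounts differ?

$1,225

Zara ($184,534): Rural Housing Credit: 21% of the $31,534 excess over $153,000 is $6,622.14 ≥ base, so the credit is $0. Solar Installation Rebate: $184,534 is at or below the $359,200 threshold, so the full $2,280 applies. total $0 + $2,280 = $2,280
Elif ($142,600): Rural Housing Credit: $142,600 is at or below the $153,000 threshold, so the full $1,225 applies. Solar Installation Rebate: $142,600 is at or below the $359,200 threshold, so the full $2,280 applies. total $1,225 + $2,280 = $3,505
Difference: |$2,280 − $3,505| = $1,225.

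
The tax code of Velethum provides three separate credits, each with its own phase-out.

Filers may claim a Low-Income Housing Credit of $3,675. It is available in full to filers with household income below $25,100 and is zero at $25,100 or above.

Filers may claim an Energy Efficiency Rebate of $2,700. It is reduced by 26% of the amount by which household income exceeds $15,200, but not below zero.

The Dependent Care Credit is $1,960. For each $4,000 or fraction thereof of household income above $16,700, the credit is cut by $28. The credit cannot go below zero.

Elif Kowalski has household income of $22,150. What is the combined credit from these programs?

$6,472

Low-Income Housing Credit: $22,150 is below the $25,100 cutoff, so the full $3,675 applies.
Energy Efficiency Rebate: 26% of the $6,950 excess over $15,200 is $1,807; credit = $2,700 − $1,807 = $893.
Dependent Care Credit: income exceeds $16,700 by $5,450, which is 2 full-or-partial $4,000 increments; reduction = 2 × $28 = $56, leaving $1,904.
Total: $3,675 + $893 + $1,904 = $6,472.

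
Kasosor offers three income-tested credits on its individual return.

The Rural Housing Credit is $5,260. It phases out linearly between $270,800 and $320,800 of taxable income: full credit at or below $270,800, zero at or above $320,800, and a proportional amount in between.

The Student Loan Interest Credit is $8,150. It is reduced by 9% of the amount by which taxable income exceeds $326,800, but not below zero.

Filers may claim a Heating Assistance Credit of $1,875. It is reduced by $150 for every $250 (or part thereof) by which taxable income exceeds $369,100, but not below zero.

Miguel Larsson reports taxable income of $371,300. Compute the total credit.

Rural Housing Credit: $371,300 is at or above $320,800, so the credit is $0.
Student Loan Interest Credit: 9% of the $44,500 excess over $326,800 is $4,005; credit = $8,150 − $4,005 = $4,145.
Heating Assistance Credit: income exceeds $369,100 by $2,200, which is 9 full-or-partial $250 increments; reduction = 9 × $150 = $1,350, leaving $525.
Total: $0 + $4,145 + $525 = $4,670.

$4,670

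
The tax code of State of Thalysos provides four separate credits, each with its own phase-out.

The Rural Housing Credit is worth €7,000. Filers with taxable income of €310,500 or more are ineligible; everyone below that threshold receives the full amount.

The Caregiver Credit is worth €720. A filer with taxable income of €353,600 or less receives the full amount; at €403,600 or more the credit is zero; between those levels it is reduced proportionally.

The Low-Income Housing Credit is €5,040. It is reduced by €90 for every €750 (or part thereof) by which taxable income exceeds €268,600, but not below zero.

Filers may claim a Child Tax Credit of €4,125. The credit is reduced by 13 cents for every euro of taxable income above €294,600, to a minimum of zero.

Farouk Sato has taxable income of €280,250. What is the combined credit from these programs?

Rural Housing Credit: €280,250 is below the €310,500 cutoff, so the full €7,000 applies.
Caregiver Credit: €280,250 is at or below the €353,600 threshold, so the full €720 applies.
Low-Income Housing Credit: income exceeds €268,600 by €11,650, which is 16 full-or-partial €750 increments; reduction = 16 × €90 = €1,440, leaving €3,600.
Child Tax Credit: €280,250 is at or below the €294,600 threshold, so the full €4,125 applies.
Total: €7,000 + €720 + €3,600 + €4,125 = €15,445.

€15,445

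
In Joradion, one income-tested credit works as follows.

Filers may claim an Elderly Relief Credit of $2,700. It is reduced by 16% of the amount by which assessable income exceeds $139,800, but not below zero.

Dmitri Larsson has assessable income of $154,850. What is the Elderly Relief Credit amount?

Elderly Relief Credit: 16% of the $15,050 excess over $139,800 is $2,408; credit = $2,700 − $2,408 = $292.

$292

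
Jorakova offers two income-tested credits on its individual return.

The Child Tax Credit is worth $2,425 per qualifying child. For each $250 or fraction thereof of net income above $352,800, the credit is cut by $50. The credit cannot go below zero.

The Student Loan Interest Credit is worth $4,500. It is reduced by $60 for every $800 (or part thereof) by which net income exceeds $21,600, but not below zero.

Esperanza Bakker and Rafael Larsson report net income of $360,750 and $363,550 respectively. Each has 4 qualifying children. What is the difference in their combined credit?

$550

Esperanza ($360,750): Child Tax Credit: base = 4 × $2,425 = $9,700. income exceeds $352,800 by $7,950, which is 32 full-or-partial $250 increments; reduction = 32 × $50 = $1,600, leaving $8,100. Student Loan Interest Credit: income exceeds $21,600 by $339,150 → 424 increments × $60 = $25,440 ≥ base, so the credit is $0. total $8,100 + $0 = $8,100
Rafael ($363,550): Child Tax Credit: base = 4 × $2,425 = $9,700. income exceeds $352,800 by $10,750, which is 43 full-or-partial $250 increments; reduction = 43 × $50 = $2,150, leaving $7,550. Student Loan Interest Credit: income exceeds $21,600 by $341,950 → 428 increments × $60 = $25,680 ≥ base, so the credit is $0. total $7,550 + $0 = $7,550
Difference: |$8,100 − $7,550| = $550.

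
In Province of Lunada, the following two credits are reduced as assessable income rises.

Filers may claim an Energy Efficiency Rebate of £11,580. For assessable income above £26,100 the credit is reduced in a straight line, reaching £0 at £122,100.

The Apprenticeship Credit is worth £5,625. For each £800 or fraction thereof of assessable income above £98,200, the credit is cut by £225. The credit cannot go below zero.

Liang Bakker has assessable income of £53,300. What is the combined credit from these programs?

Energy Efficiency Rebate: £53,300 is £27,200 into a £96,000 phase-out range, leaving 68,800/96,000 of the credit: £11,580 × 68,800/96,000 = £8,299.
Apprenticeship Credit: £53,300 is at or below the £98,200 threshold, so the full £5,625 applies.
Total: £8,299 + £5,625 = £13,924.

£13,924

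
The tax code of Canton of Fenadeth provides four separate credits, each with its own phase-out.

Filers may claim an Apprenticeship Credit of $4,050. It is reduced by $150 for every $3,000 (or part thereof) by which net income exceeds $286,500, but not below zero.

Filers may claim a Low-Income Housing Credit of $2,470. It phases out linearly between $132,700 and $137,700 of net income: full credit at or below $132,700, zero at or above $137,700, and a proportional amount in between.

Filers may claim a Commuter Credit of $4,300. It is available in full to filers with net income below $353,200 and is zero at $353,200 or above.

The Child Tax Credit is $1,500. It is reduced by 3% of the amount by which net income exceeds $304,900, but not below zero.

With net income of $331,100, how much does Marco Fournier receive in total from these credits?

$6,814

Apprenticeship Credit: income exceeds $286,500 by $44,600, which is 15 full-or-partial $3,000 increments; reduction = 15 × $150 = $2,250, leaving $1,800.
Low-Income Housing Credit: $331,100 is at or above $137,700, so the credit is $0.
Commuter Credit: $331,100 is below the $353,200 cutoff, so the full $4,300 applies.
Child Tax Credit: 3% of the $26,200 excess over $304,900 is $786; credit = $1,500 − $786 = $714.
Total: $1,800 + $0 + $4,300 + $714 = $6,814.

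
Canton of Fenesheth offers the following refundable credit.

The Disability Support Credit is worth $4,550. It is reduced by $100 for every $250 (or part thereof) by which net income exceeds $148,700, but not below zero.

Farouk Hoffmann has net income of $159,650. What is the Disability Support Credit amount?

$150

Disability Support Credit: income exceeds $148,700 by $10,950, which is 44 full-or-partial $250 increments; reduction = 44 × $100 = $4,400, leaving $150.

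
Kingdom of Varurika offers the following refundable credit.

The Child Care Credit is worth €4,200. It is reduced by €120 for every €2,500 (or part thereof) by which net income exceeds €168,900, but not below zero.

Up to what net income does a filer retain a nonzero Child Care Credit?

After 34 increments the reduction is 34 × €120 = €4,080, leaving €120; one more increment wipes it out. Increment 34 ends at excess 34 × €2,500 = €85,000, so the highest qualifying income is €168,900 + €85,000 = €253,900.

€253,900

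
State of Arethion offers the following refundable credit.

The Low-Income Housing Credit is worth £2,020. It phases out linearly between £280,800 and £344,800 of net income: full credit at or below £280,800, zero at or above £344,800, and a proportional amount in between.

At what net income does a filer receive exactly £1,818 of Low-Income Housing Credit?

£287,200

£1,818 is 1,818/2,020 of the full £2,020, so 202/2,020 of the £64,000 range has been used: income = £280,800 + £64,000 × 202/2,020 = £287,200.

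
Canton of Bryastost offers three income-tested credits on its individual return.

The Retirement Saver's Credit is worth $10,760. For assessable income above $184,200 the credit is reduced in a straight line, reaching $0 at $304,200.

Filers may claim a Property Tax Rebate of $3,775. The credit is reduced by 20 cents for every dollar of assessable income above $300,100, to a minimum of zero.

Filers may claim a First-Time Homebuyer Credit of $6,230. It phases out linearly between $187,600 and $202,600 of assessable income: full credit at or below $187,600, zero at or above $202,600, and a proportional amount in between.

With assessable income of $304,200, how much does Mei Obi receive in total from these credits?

Retirement Saver's Credit: $304,200 is at or above $304,200, so the credit is $0.
Property Tax Rebate: 20% of the $4,100 excess over $300,100 is $820; credit = $3,775 − $820 = $2,955.
First-Time Homebuyer Credit: $304,200 is at or above $202,600, so the credit is $0.
Total: $0 + $2,955 + $0 = $2,955.

$2,955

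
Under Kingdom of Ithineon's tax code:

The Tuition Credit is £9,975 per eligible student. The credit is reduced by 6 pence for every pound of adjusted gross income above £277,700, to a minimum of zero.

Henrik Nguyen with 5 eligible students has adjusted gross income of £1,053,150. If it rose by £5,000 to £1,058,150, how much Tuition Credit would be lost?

£300

At £1,053,150 — base = 5 × £9,975 = £49,875. 6% of the £775,450 excess over £277,700 is £46,527; credit = £49,875 − £46,527 = £3,348.
At £1,058,150 — base = 5 × £9,975 = £49,875. 6% of the £780,450 excess over £277,700 is £46,827; credit = £49,875 − £46,827 = £3,048.
Lost: £3,348 − £3,048 = £300.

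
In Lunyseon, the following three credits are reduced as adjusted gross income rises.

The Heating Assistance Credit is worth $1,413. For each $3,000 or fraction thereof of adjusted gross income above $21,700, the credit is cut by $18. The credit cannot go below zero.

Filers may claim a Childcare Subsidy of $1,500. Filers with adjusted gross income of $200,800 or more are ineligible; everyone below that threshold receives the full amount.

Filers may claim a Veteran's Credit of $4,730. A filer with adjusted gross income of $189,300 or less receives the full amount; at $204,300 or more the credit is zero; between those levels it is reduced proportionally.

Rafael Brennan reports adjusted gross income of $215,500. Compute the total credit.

$243

Heating Assistance Credit: income exceeds $21,700 by $193,800, which is 65 full-or-partial $3,000 increments; reduction = 65 × $18 = $1,170, leaving $243.
Childcare Subsidy: $215,500 meets or exceeds the $200,800 cutoff, so the credit is $0.
Veteran's Credit: $215,500 is at or above $204,300, so the credit is $0.
Total: $243 + $0 + $0 = $243.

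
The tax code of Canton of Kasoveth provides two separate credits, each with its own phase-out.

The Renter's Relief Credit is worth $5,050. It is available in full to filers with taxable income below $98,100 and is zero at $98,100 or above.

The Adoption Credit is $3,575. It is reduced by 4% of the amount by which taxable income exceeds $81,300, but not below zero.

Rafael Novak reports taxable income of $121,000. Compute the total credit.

$1,987

Renter's Relief Credit: $121,000 meets or exceeds the $98,100 cutoff, so the credit is $0.
Adoption Credit: 4% of the $39,700 excess over $81,300 is $1,588; credit = $3,575 − $1,588 = $1,987.
Total: $0 + $1,987 = $1,987.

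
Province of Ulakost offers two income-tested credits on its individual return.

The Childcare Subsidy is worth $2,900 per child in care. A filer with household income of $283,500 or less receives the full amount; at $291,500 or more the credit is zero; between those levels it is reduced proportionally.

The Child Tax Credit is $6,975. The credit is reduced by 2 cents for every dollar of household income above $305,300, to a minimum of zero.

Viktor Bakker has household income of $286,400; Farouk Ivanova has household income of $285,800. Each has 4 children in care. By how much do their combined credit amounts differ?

$870

Viktor ($286,400): Childcare Subsidy: base = 4 × $2,900 = $11,600. $286,400 is $2,900 into a $8,000 phase-out range, leaving 5,100/8,000 of the credit: $11,600 × 5,100/8,000 = $7,395. Child Tax Credit: $286,400 is at or below the $305,300 threshold, so the full $6,975 applies. total $7,395 + $6,975 = $14,370
Farouk ($285,800): Childcare Subsidy: base = 4 × $2,900 = $11,600. $285,800 is $2,300 into a $8,000 phase-out range, leaving 5,700/8,000 of the credit: $11,600 × 5,700/8,000 = $8,265. Child Tax Credit: $285,800 is at or below the $305,300 threshold, so the full $6,975 applies. total $8,265 + $6,975 = $15,240
Difference: |$14,370 − $15,240| = $870.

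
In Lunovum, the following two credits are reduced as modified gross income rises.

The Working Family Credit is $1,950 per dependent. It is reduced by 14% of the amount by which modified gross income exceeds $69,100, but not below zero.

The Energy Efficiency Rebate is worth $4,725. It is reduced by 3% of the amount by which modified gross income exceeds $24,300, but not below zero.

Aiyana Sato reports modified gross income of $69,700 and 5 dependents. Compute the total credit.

Working Family Credit: base = 5 × $1,950 = $9,750. 14% of the $600 excess over $69,100 is $84; credit = $9,750 − $84 = $9,666.
Energy Efficiency Rebate: 3% of the $45,400 excess over $24,300 is $1,362; credit = $4,725 − $1,362 = $3,363.
Total: $9,666 + $3,363 = $13,029.

$13,029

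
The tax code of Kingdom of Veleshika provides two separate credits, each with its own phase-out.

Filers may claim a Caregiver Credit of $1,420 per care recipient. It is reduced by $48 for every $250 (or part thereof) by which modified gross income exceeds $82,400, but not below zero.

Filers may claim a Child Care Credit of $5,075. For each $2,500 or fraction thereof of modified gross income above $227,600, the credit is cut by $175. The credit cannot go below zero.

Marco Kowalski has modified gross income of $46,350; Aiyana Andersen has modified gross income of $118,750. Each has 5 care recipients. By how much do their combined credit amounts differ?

Marco ($46,350): Caregiver Credit: base = 5 × $1,420 = $7,100. $46,350 is at or below the $82,400 threshold, so the full $7,100 applies. Child Care Credit: $46,350 is at or below the $227,600 threshold, so the full $5,075 applies. total $7,100 + $5,075 = $12,175
Aiyana ($118,750): Caregiver Credit: base = 5 × $1,420 = $7,100. income exceeds $82,400 by $36,350, which is 146 full-or-partial $250 increments; reduction = 146 × $48 = $7,008, leaving $92. Child Care Credit: $118,750 is at or below the $227,600 threshold, so the full $5,075 applies. total $92 + $5,075 = $5,167
Difference: |$12,175 − $5,167| = $7,008.

$7,008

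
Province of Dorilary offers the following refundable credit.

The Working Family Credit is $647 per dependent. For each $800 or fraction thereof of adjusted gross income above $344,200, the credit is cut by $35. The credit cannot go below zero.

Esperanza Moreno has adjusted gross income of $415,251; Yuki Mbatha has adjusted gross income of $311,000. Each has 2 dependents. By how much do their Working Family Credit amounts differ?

Esperanza ($415,251): Working Family Credit: base = 2 × $647 = $1,294. income exceeds $344,200 by $71,051 → 89 increments × $35 = $3,115 ≥ base, so the credit is $0.
Yuki ($311,000): Working Family Credit: base = 2 × $647 = $1,294. $311,000 is at or below the $344,200 threshold, so the full $1,294 applies.
Difference: |$0 − $1,294| = $1,294.

$1,294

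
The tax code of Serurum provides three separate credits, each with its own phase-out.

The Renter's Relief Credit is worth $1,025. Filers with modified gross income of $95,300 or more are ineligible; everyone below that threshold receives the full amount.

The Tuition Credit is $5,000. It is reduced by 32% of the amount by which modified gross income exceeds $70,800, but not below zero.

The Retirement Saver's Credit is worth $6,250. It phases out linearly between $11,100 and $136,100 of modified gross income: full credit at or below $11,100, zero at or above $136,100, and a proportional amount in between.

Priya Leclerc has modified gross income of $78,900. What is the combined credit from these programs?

$6,293

Renter's Relief Credit: $78,900 is below the $95,300 cutoff, so the full $1,025 applies.
Tuition Credit: 32% of the $8,100 excess over $70,800 is $2,592; credit = $5,000 − $2,592 = $2,408.
Retirement Saver's Credit: $78,900 is $67,800 into a $125,000 phase-out range, leaving 57,200/125,000 of the credit: $6,250 × 57,200/125,000 = $2,860.
Total: $1,025 + $2,408 + $2,860 = $6,293.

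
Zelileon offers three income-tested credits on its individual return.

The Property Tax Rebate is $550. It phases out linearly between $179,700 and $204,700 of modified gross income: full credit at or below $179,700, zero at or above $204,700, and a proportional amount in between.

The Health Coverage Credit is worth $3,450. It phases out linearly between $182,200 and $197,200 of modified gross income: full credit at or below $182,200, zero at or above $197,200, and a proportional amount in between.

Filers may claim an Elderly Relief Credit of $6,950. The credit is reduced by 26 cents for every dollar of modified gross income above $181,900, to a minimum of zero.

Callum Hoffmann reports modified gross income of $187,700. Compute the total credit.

Property Tax Rebate: $187,700 is $8,000 into a $25,000 phase-out range, leaving 17,000/25,000 of the credit: $550 × 17,000/25,000 = $374.
Health Coverage Credit: $187,700 is $5,500 into a $15,000 phase-out range, leaving 9,500/15,000 of the credit: $3,450 × 9,500/15,000 = $2,185.
Elderly Relief Credit: 26% of the $5,800 excess over $181,900 is $1,508; credit = $6,950 − $1,508 = $5,442.
Total: $374 + $2,185 + $5,442 = $8,001.

$8,001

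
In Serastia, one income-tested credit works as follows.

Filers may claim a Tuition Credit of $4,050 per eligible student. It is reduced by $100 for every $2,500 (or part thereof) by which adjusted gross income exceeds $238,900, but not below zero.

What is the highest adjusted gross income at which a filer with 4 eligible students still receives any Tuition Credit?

Full credit = 4 × $4,050 = $16,200.
After 161 increments the reduction is 161 × $100 = $16,100, leaving $100; one more increment wipes it out. Increment 161 ends at excess 161 × $2,500 = $402,500, so the highest qualifying income is $238,900 + $402,500 = $641,400.

$641,400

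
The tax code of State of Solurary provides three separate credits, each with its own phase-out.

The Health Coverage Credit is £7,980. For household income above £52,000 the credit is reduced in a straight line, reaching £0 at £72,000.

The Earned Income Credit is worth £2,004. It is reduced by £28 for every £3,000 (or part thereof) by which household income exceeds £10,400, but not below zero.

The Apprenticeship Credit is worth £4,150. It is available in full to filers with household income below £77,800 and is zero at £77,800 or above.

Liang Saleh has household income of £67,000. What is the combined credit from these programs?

£7,617

Health Coverage Credit: £67,000 is £15,000 into a £20,000 phase-out range, leaving 5,000/20,000 of the credit: £7,980 × 5,000/20,000 = £1,995.
Earned Income Credit: income exceeds £10,400 by £56,600, which is 19 full-or-partial £3,000 increments; reduction = 19 × £28 = £532, leaving £1,472.
Apprenticeship Credit: £67,000 is below the £77,800 cutoff, so the full £4,150 applies.
Total: £1,995 + £1,472 + £4,150 = £7,617.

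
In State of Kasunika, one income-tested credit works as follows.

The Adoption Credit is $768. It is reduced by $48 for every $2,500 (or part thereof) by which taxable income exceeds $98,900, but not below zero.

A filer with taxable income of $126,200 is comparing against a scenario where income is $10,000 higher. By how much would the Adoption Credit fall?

At $126,200 — income exceeds $98,900 by $27,300, which is 11 full-or-partial $2,500 increments; reduction = 11 × $48 = $528, leaving $240.
At $136,200 — income exceeds $98,900 by $37,300, which is 15 full-or-partial $2,500 increments; reduction = 15 × $48 = $720, leaving $48.
Lost: $240 − $48 = $192.

$192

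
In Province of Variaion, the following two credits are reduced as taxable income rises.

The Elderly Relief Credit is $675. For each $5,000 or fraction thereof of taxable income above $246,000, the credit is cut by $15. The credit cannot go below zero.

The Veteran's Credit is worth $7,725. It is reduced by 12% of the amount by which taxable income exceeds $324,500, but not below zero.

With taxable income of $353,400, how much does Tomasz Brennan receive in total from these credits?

$4,602

Elderly Relief Credit: income exceeds $246,000 by $107,400, which is 22 full-or-partial $5,000 increments; reduction = 22 × $15 = $330, leaving $345.
Veteran's Credit: 12% of the $28,900 excess over $324,500 is $3,468; credit = $7,725 − $3,468 = $4,257.
Total: $345 + $4,257 = $4,602.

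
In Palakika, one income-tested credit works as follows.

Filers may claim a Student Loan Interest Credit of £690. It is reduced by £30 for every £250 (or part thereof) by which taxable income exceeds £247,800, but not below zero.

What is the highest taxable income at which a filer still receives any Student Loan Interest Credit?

£253,300

After 22 increments the reduction is 22 × £30 = £660, leaving £30; one more increment wipes it out. Increment 22 ends at excess 22 × £250 = £5,500, so the highest qualifying income is £247,800 + £5,500 = £253,300.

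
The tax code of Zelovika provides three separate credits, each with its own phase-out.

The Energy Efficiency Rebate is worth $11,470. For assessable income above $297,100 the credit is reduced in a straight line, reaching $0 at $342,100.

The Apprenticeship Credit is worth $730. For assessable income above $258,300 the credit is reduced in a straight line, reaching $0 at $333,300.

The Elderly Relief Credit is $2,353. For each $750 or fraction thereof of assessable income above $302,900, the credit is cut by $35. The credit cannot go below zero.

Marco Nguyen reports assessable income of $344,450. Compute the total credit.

$393

Energy Efficiency Rebate: $344,450 is at or above $342,100, so the credit is $0.
Apprenticeship Credit: $344,450 is at or above $333,300, so the credit is $0.
Elderly Relief Credit: income exceeds $302,900 by $41,550, which is 56 full-or-partial $750 increments; reduction = 56 × $35 = $1,960, leaving $393.
Total: $0 + $0 + $393 = $393.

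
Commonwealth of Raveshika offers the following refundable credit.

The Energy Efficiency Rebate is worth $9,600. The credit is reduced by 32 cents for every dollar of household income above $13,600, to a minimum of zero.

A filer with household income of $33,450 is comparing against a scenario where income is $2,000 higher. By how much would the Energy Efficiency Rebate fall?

$640

At $33,450 — 32% of the $19,850 excess over $13,600 is $6,352; credit = $9,600 − $6,352 = $3,248.
At $35,450 — 32% of the $21,850 excess over $13,600 is $6,992; credit = $9,600 − $6,992 = $2,608.
Lost: $3,248 − $2,608 = $640.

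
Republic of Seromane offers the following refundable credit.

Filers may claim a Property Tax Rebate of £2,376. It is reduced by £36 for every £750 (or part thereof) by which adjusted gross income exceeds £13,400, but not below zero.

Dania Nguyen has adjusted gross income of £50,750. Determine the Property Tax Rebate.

£576

Property Tax Rebate: income exceeds £13,400 by £37,350, which is 50 full-or-partial £750 increments; reduction = 50 × £36 = £1,800, leaving £576.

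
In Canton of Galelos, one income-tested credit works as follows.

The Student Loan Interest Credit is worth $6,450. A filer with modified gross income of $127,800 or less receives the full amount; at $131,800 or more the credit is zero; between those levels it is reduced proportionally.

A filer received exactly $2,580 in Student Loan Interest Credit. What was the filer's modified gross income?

$2,580 is 2,580/6,450 of the full $6,450, so 3,870/6,450 of the $4,000 range has been used: income = $127,800 + $4,000 × 3,870/6,450 = $130,200.

$130,200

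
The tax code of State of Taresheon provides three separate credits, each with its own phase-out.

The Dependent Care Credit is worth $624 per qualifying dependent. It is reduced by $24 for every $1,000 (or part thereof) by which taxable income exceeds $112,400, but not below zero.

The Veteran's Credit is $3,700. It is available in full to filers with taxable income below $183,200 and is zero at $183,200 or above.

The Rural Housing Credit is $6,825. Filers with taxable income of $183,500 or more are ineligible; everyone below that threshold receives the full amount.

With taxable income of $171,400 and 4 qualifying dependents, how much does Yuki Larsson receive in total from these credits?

Dependent Care Credit: base = 4 × $624 = $2,496. income exceeds $112,400 by $59,000, which is 59 full-or-partial $1,000 increments; reduction = 59 × $24 = $1,416, leaving $1,080.
Veteran's Credit: $171,400 is below the $183,200 cutoff, so the full $3,700 applies.
Rural Housing Credit: $171,400 is below the $183,500 cutoff, so the full $6,825 applies.
Total: $1,080 + $3,700 + $6,825 = $11,605.

$11,605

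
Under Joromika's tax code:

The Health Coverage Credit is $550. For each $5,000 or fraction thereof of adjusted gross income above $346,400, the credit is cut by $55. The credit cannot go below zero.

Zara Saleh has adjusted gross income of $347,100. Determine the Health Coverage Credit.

Health Coverage Credit: income exceeds $346,400 by $700, which is 1 full-or-partial $5,000 increment; reduction = 1 × $55 = $55, leaving $495.

$495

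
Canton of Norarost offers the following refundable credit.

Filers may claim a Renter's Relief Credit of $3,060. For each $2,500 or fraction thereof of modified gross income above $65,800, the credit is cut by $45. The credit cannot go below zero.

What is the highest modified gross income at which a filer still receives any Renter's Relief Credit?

After 67 increments the reduction is 67 × $45 = $3,015, leaving $45; one more increment wipes it out. Increment 67 ends at excess 67 × $2,500 = $167,500, so the highest qualifying income is $65,800 + $167,500 = $233,300.

$233,300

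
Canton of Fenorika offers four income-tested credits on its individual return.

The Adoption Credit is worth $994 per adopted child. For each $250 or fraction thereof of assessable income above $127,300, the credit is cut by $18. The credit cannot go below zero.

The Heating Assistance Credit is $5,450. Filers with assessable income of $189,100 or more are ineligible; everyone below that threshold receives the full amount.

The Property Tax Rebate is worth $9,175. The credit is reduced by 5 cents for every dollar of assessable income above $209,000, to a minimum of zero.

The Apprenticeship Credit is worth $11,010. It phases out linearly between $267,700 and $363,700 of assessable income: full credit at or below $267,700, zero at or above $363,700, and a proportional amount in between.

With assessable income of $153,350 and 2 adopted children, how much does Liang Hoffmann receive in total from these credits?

$25,733

Adoption Credit: base = 2 × $994 = $1,988. income exceeds $127,300 by $26,050, which is 105 full-or-partial $250 increments; reduction = 105 × $18 = $1,890, leaving $98.
Heating Assistance Credit: $153,350 is below the $189,100 cutoff, so the full $5,450 applies.
Property Tax Rebate: $153,350 is at or below the $209,000 threshold, so the full $9,175 applies.
Apprenticeship Credit: $153,350 is at or below the $267,700 threshold, so the full $11,010 applies.
Total: $98 + $5,450 + $9,175 + $11,010 = $25,733.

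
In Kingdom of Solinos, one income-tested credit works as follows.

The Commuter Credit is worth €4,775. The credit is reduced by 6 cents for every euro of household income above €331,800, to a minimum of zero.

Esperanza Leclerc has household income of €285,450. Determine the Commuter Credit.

Commuter Credit: €285,450 is at or below the €331,800 threshold, so the full €4,775 applies.

€4,775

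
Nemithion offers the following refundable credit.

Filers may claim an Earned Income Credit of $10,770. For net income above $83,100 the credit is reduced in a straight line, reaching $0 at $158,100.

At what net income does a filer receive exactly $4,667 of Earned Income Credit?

$4,667 is 4,667/10,770 of the full $10,770, so 6,103/10,770 of the $75,000 range has been used: income = $83,100 + $75,000 × 6,103/10,770 = $125,600.

$125,600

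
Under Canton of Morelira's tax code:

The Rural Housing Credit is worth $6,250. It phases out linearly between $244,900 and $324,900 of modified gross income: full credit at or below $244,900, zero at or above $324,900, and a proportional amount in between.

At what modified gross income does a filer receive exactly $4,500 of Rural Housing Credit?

$267,300

$4,500 is 4,500/6,250 of the full $6,250, so 1,750/6,250 of the $80,000 range has been used: income = $244,900 + $80,000 × 1,750/6,250 = $267,300.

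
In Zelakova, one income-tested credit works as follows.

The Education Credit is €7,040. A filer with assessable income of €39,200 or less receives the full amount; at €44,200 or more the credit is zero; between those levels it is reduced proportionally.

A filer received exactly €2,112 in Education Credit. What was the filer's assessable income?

€2,112 is 2,112/7,040 of the full €7,040, so 4,928/7,040 of the €5,000 range has been used: income = €39,200 + €5,000 × 4,928/7,040 = €42,700.

€42,700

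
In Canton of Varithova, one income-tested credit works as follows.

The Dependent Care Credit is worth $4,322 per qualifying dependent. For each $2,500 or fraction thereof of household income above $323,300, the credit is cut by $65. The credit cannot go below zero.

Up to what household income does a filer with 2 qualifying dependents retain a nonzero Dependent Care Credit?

Full credit = 2 × $4,322 = $8,644.
After 132 increments the reduction is 132 × $65 = $8,580, leaving $64; one more increment wipes it out. Increment 132 ends at excess 132 × $2,500 = $330,000, so the highest qualifying income is $323,300 + $330,000 = $653,300.

$653,300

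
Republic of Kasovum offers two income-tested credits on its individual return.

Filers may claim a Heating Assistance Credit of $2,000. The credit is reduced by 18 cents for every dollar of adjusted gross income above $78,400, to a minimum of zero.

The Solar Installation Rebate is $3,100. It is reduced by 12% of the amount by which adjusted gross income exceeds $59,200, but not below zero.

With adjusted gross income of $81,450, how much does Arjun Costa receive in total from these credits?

Heating Assistance Credit: 18% of the $3,050 excess over $78,400 is $549; credit = $2,000 − $549 = $1,451.
Solar Installation Rebate: 12% of the $22,250 excess over $59,200 is $2,670; credit = $3,100 − $2,670 = $430.
Total: $1,451 + $430 = $1,881.

$1,881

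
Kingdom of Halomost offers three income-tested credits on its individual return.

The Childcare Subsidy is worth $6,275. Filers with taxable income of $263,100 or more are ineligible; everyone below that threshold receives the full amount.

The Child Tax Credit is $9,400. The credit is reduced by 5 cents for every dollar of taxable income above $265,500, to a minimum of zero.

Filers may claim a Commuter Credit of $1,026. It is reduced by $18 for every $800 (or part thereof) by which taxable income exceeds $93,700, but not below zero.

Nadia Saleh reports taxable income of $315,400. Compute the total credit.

Childcare Subsidy: $315,400 meets or exceeds the $263,100 cutoff, so the credit is $0.
Child Tax Credit: 5% of the $49,900 excess over $265,500 is $2,495; credit = $9,400 − $2,495 = $6,905.
Commuter Credit: income exceeds $93,700 by $221,700 → 278 increments × $18 = $5,004 ≥ base, so the credit is $0.
Total: $0 + $6,905 + $0 = $6,905.

$6,905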